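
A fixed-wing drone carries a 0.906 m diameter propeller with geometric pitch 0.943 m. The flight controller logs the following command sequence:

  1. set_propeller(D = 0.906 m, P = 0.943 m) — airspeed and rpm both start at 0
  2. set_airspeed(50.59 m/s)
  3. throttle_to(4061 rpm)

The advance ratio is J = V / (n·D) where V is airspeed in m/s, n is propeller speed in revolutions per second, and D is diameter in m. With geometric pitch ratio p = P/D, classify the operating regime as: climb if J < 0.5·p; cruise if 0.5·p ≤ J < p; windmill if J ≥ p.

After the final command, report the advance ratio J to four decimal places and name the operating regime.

set_propeller: D = 0.906 m, P = 0.943 m (p = P/D = 1.040839); state ← (V=0, rpm=0)
set_airspeed(50.59): V ← 50.59 m/s
throttle_to(4061): rpm ← 4061
final state: V = 50.59 m/s, rpm = 4061 → n = rpm/60 = 67.683333 rev/s
J = V / (n·D) = 50.59 / (67.683333 × 0.906) = 0.825002
regime bands: climb J<0.5204 | cruise [0.5204, 1.0408) | windmill J≥1.0408
J = 0.8250 → cruise

J = 0.8250, regime = cruise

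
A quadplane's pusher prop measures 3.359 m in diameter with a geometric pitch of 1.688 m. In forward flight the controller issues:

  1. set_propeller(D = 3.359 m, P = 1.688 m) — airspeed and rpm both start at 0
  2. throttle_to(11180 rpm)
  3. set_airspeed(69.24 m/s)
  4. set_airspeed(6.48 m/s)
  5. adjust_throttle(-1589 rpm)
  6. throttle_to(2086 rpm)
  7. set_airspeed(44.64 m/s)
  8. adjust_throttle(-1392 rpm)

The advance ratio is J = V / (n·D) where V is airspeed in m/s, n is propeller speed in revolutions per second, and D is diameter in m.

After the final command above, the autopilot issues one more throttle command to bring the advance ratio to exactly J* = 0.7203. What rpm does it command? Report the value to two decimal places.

rpm = 1107.01

set_propeller: D = 3.359 m, P = 1.688 m (p = P/D = 0.502531); state ← (V=0, rpm=0)
throttle_to(11180): rpm ← 11180
set_airspeed(69.24): V ← 69.24 m/s
set_airspeed(6.48): V ← 6.48 m/s
adjust_throttle(-1589): rpm ← 11180 -1589 = 9591
throttle_to(2086): rpm ← 2086
set_airspeed(44.64): V ← 44.64 m/s
adjust_throttle(-1392): rpm ← 2086 -1392 = 694
final state: V = 44.64 m/s, rpm = 694 → n = rpm/60 = 11.566667 rev/s
target J* = 0.7203; solve J* = V/(n·D) for n: n = V/(J*·D) = 44.64/(0.7203 × 3.359) = 18.450187 rev/s
rpm = 60·n = 1107.011207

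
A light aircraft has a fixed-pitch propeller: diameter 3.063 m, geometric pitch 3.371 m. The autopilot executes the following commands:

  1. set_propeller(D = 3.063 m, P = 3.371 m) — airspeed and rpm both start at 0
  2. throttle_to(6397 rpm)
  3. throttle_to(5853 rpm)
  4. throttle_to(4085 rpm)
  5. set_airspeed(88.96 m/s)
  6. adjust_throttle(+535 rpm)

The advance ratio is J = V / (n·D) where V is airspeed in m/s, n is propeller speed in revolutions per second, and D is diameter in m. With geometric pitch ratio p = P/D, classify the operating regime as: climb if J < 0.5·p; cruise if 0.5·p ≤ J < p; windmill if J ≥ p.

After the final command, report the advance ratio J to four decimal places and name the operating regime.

set_propeller: D = 3.063 m, P = 3.371 m (p = P/D = 1.100555); state ← (V=0, rpm=0)
throttle_to(6397): rpm ← 6397
throttle_to(5853): rpm ← 5853
throttle_to(4085): rpm ← 4085
set_airspeed(88.96): V ← 88.96 m/s
adjust_throttle(+535): rpm ← 4085 +535 = 4620
final state: V = 88.96 m/s, rpm = 4620 → n = rpm/60 = 77.000000 rev/s
J = V / (n·D) = 88.96 / (77.000000 × 3.063) = 0.377187
regime bands: climb J<0.5503 | cruise [0.5503, 1.1006) | windmill J≥1.1006
J = 0.3772 → climb

J = 0.3772, regime = climb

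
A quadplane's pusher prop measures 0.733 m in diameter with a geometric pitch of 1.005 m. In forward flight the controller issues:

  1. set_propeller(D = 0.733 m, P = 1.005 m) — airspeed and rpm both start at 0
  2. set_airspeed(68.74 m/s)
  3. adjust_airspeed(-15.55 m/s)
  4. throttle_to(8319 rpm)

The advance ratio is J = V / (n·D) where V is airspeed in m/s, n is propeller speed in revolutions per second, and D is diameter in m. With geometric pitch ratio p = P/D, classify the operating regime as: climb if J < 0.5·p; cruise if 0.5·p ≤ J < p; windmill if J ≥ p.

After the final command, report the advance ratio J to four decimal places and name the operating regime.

J = 0.5234, regime = climb

set_propeller: D = 0.733 m, P = 1.005 m (p = P/D = 1.371078); state ← (V=0, rpm=0)
set_airspeed(68.74): V ← 68.74 m/s
adjust_airspeed(-15.55): V ← 68.74 -15.55 = 53.19 m/s
throttle_to(8319): rpm ← 8319
final state: V = 53.19 m/s, rpm = 8319 → n = rpm/60 = 138.650000 rev/s
J = V / (n·D) = 53.19 / (138.650000 × 0.733) = 0.523367
regime bands: climb J<0.6855 | cruise [0.6855, 1.3711) | windmill J≥1.3711
J = 0.5234 → climb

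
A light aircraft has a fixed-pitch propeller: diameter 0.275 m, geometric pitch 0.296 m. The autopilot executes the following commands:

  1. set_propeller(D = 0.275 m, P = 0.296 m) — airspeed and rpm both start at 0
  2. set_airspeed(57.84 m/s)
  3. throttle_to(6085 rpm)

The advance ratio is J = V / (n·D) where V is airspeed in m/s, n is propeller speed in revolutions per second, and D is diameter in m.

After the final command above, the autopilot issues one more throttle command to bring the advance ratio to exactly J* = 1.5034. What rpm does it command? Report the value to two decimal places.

set_propeller: D = 0.275 m, P = 0.296 m (p = P/D = 1.076364); state ← (V=0, rpm=0)
set_airspeed(57.84): V ← 57.84 m/s
throttle_to(6085): rpm ← 6085
final state: V = 57.84 m/s, rpm = 6085 → n = rpm/60 = 101.416667 rev/s
target J* = 1.5034; solve J* = V/(n·D) for n: n = V/(J*·D) = 57.84/(1.5034 × 0.275) = 139.901073 rev/s
rpm = 60·n = 8394.064363

rpm = 8394.06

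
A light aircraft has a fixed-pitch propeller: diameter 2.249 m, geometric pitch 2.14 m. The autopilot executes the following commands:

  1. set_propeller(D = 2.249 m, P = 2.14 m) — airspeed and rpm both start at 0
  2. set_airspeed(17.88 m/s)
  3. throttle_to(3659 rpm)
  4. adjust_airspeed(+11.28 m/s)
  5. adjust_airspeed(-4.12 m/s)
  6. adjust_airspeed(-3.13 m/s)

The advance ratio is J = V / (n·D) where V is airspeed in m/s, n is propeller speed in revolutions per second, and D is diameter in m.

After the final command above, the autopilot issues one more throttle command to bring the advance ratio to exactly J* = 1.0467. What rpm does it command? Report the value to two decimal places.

rpm = 558.45

set_propeller: D = 2.249 m, P = 2.14 m (p = P/D = 0.951534); state ← (V=0, rpm=0)
set_airspeed(17.88): V ← 17.88 m/s
throttle_to(3659): rpm ← 3659
adjust_airspeed(+11.28): V ← 17.88 +11.28 = 29.16 m/s
adjust_airspeed(-4.12): V ← 29.16 -4.12 = 25.04 m/s
adjust_airspeed(-3.13): V ← 25.04 -3.13 = 21.91 m/s
final state: V = 21.91 m/s, rpm = 3659 → n = rpm/60 = 60.983333 rev/s
target J* = 1.0467; solve J* = V/(n·D) for n: n = V/(J*·D) = 21.91/(1.0467 × 2.249) = 9.307450 rev/s
rpm = 60·n = 558.446982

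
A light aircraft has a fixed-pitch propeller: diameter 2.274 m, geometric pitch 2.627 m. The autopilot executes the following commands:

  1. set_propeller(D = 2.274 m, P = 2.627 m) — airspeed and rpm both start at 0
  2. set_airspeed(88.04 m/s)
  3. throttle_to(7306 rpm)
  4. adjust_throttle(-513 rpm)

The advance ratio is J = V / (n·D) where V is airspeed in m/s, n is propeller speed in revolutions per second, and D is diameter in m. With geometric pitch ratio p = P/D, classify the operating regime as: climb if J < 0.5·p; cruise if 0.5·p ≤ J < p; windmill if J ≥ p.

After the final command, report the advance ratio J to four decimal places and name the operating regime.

J = 0.3420, regime = climb

set_propeller: D = 2.274 m, P = 2.627 m (p = P/D = 1.155233); state ← (V=0, rpm=0)
set_airspeed(88.04): V ← 88.04 m/s
throttle_to(7306): rpm ← 7306
adjust_throttle(-513): rpm ← 7306 -513 = 6793
final state: V = 88.04 m/s, rpm = 6793 → n = rpm/60 = 113.216667 rev/s
J = V / (n·D) = 88.04 / (113.216667 × 2.274) = 0.341963
regime bands: climb J<0.5776 | cruise [0.5776, 1.1552) | windmill J≥1.1552
J = 0.3420 → climb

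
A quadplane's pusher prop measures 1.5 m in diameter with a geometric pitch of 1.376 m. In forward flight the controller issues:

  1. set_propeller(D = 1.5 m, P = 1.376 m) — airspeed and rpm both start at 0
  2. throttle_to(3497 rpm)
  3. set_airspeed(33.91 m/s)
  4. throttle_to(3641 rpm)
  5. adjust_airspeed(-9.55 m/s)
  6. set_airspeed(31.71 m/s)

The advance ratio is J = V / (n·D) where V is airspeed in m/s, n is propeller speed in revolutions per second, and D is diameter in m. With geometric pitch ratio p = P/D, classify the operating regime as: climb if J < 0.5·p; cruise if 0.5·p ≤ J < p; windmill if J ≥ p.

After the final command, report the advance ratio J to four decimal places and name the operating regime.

set_propeller: D = 1.5 m, P = 1.376 m (p = P/D = 0.917333); state ← (V=0, rpm=0)
throttle_to(3497): rpm ← 3497
set_airspeed(33.91): V ← 33.91 m/s
throttle_to(3641): rpm ← 3641
adjust_airspeed(-9.55): V ← 33.91 -9.55 = 24.36 m/s
set_airspeed(31.71): V ← 31.71 m/s
final state: V = 31.71 m/s, rpm = 3641 → n = rpm/60 = 60.683333 rev/s
J = V / (n·D) = 31.71 / (60.683333 × 1.5) = 0.348366
regime bands: climb J<0.4587 | cruise [0.4587, 0.9173) | windmill J≥0.9173
J = 0.3484 → climb

J = 0.3484, regime = climb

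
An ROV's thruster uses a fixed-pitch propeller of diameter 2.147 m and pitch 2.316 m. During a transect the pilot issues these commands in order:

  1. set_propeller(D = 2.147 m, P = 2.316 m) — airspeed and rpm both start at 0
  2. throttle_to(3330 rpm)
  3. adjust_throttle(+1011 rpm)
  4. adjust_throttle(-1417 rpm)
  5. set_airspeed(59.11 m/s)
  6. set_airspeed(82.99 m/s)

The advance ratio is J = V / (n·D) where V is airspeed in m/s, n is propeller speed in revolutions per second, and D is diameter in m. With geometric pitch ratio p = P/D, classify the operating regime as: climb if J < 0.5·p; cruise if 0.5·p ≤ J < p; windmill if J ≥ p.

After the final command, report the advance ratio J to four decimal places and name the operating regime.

set_propeller: D = 2.147 m, P = 2.316 m (p = P/D = 1.078714); state ← (V=0, rpm=0)
throttle_to(3330): rpm ← 3330
adjust_throttle(+1011): rpm ← 3330 +1011 = 4341
adjust_throttle(-1417): rpm ← 4341 -1417 = 2924
set_airspeed(59.11): V ← 59.11 m/s
set_airspeed(82.99): V ← 82.99 m/s
final state: V = 82.99 m/s, rpm = 2924 → n = rpm/60 = 48.733333 rev/s
J = V / (n·D) = 82.99 / (48.733333 × 2.147) = 0.793172
regime bands: climb J<0.5394 | cruise [0.5394, 1.0787) | windmill J≥1.0787
J = 0.7932 → cruise

J = 0.7932, regime = cruise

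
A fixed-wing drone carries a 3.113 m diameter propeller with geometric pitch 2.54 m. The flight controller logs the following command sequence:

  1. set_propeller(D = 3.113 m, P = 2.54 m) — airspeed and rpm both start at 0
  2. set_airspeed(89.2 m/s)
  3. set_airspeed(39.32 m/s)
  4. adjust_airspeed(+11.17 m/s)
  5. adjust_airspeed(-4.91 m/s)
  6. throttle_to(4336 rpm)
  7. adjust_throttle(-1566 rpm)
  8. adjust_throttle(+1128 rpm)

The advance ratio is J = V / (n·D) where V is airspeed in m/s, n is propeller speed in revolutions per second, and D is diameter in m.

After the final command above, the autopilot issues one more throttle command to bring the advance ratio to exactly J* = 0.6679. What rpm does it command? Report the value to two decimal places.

set_propeller: D = 3.113 m, P = 2.54 m (p = P/D = 0.815933); state ← (V=0, rpm=0)
set_airspeed(89.2): V ← 89.2 m/s
set_airspeed(39.32): V ← 39.32 m/s
adjust_airspeed(+11.17): V ← 39.32 +11.17 = 50.49 m/s
adjust_airspeed(-4.91): V ← 50.49 -4.91 = 45.58 m/s
throttle_to(4336): rpm ← 4336
adjust_throttle(-1566): rpm ← 4336 -1566 = 2770
adjust_throttle(+1128): rpm ← 2770 +1128 = 3898
final state: V = 45.58 m/s, rpm = 3898 → n = rpm/60 = 64.966667 rev/s
target J* = 0.6679; solve J* = V/(n·D) for n: n = V/(J*·D) = 45.58/(0.6679 × 3.113) = 21.922181 rev/s
rpm = 60·n = 1315.330853

rpm = 1315.33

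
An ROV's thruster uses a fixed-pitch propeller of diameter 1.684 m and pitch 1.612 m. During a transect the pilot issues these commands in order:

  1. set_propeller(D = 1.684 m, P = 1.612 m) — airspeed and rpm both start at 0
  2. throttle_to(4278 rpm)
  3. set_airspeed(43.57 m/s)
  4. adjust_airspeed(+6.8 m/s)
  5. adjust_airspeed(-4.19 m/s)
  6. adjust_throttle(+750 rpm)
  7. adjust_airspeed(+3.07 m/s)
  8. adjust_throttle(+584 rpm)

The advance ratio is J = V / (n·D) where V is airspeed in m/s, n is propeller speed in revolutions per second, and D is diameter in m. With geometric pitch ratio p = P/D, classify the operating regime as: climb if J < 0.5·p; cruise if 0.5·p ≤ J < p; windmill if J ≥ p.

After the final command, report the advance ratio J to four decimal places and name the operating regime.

set_propeller: D = 1.684 m, P = 1.612 m (p = P/D = 0.957245); state ← (V=0, rpm=0)
throttle_to(4278): rpm ← 4278
set_airspeed(43.57): V ← 43.57 m/s
adjust_airspeed(+6.8): V ← 43.57 +6.8 = 50.37 m/s
adjust_airspeed(-4.19): V ← 50.37 -4.19 = 46.18 m/s
adjust_throttle(+750): rpm ← 4278 +750 = 5028
adjust_airspeed(+3.07): V ← 46.18 +3.07 = 49.25 m/s
adjust_throttle(+584): rpm ← 5028 +584 = 5612
final state: V = 49.25 m/s, rpm = 5612 → n = rpm/60 = 93.533333 rev/s
J = V / (n·D) = 49.25 / (93.533333 × 1.684) = 0.312678
regime bands: climb J<0.4786 | cruise [0.4786, 0.9572) | windmill J≥0.9572
J = 0.3127 → climb

J = 0.3127, regime = climb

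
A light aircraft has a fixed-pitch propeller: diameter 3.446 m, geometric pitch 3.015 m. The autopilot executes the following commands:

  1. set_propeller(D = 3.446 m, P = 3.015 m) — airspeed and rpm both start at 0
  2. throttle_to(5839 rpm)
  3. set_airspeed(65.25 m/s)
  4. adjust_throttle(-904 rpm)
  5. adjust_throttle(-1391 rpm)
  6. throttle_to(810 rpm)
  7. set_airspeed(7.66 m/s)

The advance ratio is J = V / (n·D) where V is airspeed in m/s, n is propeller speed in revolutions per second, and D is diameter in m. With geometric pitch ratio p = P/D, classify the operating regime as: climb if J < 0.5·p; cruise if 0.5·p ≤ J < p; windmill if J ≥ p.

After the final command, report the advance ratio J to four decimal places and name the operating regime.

set_propeller: D = 3.446 m, P = 3.015 m (p = P/D = 0.874927); state ← (V=0, rpm=0)
throttle_to(5839): rpm ← 5839
set_airspeed(65.25): V ← 65.25 m/s
adjust_throttle(-904): rpm ← 5839 -904 = 4935
adjust_throttle(-1391): rpm ← 4935 -1391 = 3544
throttle_to(810): rpm ← 810
set_airspeed(7.66): V ← 7.66 m/s
final state: V = 7.66 m/s, rpm = 810 → n = rpm/60 = 13.500000 rev/s
J = V / (n·D) = 7.66 / (13.500000 × 3.446) = 0.164657
regime bands: climb J<0.4375 | cruise [0.4375, 0.8749) | windmill J≥0.8749
J = 0.1647 → climb

J = 0.1647, regime = climb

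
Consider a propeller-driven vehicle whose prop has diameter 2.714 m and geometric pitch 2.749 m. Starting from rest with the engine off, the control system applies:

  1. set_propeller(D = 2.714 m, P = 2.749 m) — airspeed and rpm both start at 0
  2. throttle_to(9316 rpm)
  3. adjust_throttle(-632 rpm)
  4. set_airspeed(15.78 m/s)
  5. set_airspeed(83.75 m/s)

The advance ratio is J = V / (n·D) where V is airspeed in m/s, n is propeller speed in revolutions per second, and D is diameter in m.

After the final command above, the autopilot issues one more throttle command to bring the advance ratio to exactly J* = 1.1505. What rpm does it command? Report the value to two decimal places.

rpm = 1609.31

set_propeller: D = 2.714 m, P = 2.749 m (p = P/D = 1.012896); state ← (V=0, rpm=0)
throttle_to(9316): rpm ← 9316
adjust_throttle(-632): rpm ← 9316 -632 = 8684
set_airspeed(15.78): V ← 15.78 m/s
set_airspeed(83.75): V ← 83.75 m/s
final state: V = 83.75 m/s, rpm = 8684 → n = rpm/60 = 144.733333 rev/s
target J* = 1.1505; solve J* = V/(n·D) for n: n = V/(J*·D) = 83.75/(1.1505 × 2.714) = 26.821827 rev/s
rpm = 60·n = 1609.309592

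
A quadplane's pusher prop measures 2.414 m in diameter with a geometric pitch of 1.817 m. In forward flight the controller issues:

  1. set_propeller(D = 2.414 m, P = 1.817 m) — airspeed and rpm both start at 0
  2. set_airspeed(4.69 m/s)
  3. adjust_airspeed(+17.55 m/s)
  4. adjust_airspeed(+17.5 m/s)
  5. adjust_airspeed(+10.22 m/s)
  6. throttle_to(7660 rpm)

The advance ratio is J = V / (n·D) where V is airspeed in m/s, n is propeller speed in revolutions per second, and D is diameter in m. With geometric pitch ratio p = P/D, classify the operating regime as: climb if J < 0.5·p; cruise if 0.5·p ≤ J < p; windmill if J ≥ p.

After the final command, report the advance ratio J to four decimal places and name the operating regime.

set_propeller: D = 2.414 m, P = 1.817 m (p = P/D = 0.752693); state ← (V=0, rpm=0)
set_airspeed(4.69): V ← 4.69 m/s
adjust_airspeed(+17.55): V ← 4.69 +17.55 = 22.24 m/s
adjust_airspeed(+17.5): V ← 22.24 +17.5 = 39.74 m/s
adjust_airspeed(+10.22): V ← 39.74 +10.22 = 49.96 m/s
throttle_to(7660): rpm ← 7660
final state: V = 49.96 m/s, rpm = 7660 → n = rpm/60 = 127.666667 rev/s
J = V / (n·D) = 49.96 / (127.666667 × 2.414) = 0.162109
regime bands: climb J<0.3763 | cruise [0.3763, 0.7527) | windmill J≥0.7527
J = 0.1621 → climb

J = 0.1621, regime = climb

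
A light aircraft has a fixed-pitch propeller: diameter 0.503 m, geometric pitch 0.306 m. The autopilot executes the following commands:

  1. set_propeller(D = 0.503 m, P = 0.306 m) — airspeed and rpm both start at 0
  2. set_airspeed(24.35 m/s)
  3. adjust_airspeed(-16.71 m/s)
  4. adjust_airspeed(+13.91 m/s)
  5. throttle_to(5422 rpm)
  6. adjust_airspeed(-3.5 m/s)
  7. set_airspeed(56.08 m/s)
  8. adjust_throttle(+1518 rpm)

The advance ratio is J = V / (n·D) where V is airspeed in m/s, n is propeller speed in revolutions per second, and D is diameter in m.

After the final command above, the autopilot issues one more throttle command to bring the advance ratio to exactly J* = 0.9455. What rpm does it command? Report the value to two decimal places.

rpm = 7075.05

set_propeller: D = 0.503 m, P = 0.306 m (p = P/D = 0.608350); state ← (V=0, rpm=0)
set_airspeed(24.35): V ← 24.35 m/s
adjust_airspeed(-16.71): V ← 24.35 -16.71 = 7.64 m/s
adjust_airspeed(+13.91): V ← 7.64 +13.91 = 21.55 m/s
throttle_to(5422): rpm ← 5422
adjust_airspeed(-3.5): V ← 21.55 -3.5 = 18.05 m/s
set_airspeed(56.08): V ← 56.08 m/s
adjust_throttle(+1518): rpm ← 5422 +1518 = 6940
final state: V = 56.08 m/s, rpm = 6940 → n = rpm/60 = 115.666667 rev/s
target J* = 0.9455; solve J* = V/(n·D) for n: n = V/(J*·D) = 56.08/(0.9455 × 0.503) = 117.917561 rev/s
rpm = 60·n = 7075.053644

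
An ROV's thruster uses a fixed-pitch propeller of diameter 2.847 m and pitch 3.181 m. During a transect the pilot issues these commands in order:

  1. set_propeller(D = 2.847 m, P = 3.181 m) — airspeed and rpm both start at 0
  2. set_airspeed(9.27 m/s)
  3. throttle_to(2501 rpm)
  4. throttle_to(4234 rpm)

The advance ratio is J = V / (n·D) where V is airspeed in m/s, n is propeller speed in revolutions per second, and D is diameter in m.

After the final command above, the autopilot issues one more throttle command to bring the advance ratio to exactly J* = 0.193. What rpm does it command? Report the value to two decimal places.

rpm = 1012.25

set_propeller: D = 2.847 m, P = 3.181 m (p = P/D = 1.117316); state ← (V=0, rpm=0)
set_airspeed(9.27): V ← 9.27 m/s
throttle_to(2501): rpm ← 2501
throttle_to(4234): rpm ← 4234
final state: V = 9.27 m/s, rpm = 4234 → n = rpm/60 = 70.566667 rev/s
target J* = 0.193; solve J* = V/(n·D) for n: n = V/(J*·D) = 9.27/(0.193 × 2.847) = 16.870772 rev/s
rpm = 60·n = 1012.246324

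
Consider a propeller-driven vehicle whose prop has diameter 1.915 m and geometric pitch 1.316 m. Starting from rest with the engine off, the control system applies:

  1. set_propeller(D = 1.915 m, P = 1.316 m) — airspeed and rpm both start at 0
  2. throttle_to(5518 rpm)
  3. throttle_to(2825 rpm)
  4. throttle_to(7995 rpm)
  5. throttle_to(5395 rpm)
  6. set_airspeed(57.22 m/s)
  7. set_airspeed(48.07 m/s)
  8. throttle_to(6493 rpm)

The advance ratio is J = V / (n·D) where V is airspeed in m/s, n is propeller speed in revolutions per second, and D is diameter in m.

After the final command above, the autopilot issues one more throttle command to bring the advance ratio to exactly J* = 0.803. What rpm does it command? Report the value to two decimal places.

set_propeller: D = 1.915 m, P = 1.316 m (p = P/D = 0.687206); state ← (V=0, rpm=0)
throttle_to(5518): rpm ← 5518
throttle_to(2825): rpm ← 2825
throttle_to(7995): rpm ← 7995
throttle_to(5395): rpm ← 5395
set_airspeed(57.22): V ← 57.22 m/s
set_airspeed(48.07): V ← 48.07 m/s
throttle_to(6493): rpm ← 6493
final state: V = 48.07 m/s, rpm = 6493 → n = rpm/60 = 108.216667 rev/s
target J* = 0.803; solve J* = V/(n·D) for n: n = V/(J*·D) = 48.07/(0.803 × 1.915) = 31.260059 rev/s
rpm = 60·n = 1875.603562

rpm = 1875.60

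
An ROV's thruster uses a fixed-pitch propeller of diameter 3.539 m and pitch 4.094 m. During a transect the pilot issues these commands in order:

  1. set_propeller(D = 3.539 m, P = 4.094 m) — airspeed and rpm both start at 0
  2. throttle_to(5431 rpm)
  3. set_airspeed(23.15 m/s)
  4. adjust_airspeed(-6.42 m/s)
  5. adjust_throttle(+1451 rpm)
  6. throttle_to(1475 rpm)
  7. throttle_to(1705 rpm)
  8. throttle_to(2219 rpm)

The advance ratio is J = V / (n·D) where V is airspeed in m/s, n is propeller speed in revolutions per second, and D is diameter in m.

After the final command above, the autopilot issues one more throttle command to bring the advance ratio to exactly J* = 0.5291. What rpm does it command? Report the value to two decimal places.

set_propeller: D = 3.539 m, P = 4.094 m (p = P/D = 1.156824); state ← (V=0, rpm=0)
throttle_to(5431): rpm ← 5431
set_airspeed(23.15): V ← 23.15 m/s
adjust_airspeed(-6.42): V ← 23.15 -6.42 = 16.73 m/s
adjust_throttle(+1451): rpm ← 5431 +1451 = 6882
throttle_to(1475): rpm ← 1475
throttle_to(1705): rpm ← 1705
throttle_to(2219): rpm ← 2219
final state: V = 16.73 m/s, rpm = 2219 → n = rpm/60 = 36.983333 rev/s
target J* = 0.5291; solve J* = V/(n·D) for n: n = V/(J*·D) = 16.73/(0.5291 × 3.539) = 8.934651 rev/s
rpm = 60·n = 536.079089

rpm = 536.08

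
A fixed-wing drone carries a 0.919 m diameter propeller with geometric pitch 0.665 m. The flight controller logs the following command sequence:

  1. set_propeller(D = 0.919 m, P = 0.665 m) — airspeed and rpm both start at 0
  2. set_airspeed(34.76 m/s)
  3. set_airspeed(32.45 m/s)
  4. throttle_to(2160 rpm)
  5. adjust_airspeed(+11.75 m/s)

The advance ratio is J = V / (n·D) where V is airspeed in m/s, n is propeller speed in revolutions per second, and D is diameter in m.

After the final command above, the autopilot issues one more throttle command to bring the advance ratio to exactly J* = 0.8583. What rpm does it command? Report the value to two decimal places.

set_propeller: D = 0.919 m, P = 0.665 m (p = P/D = 0.723613); state ← (V=0, rpm=0)
set_airspeed(34.76): V ← 34.76 m/s
set_airspeed(32.45): V ← 32.45 m/s
throttle_to(2160): rpm ← 2160
adjust_airspeed(+11.75): V ← 32.45 +11.75 = 44.2 m/s
final state: V = 44.2 m/s, rpm = 2160 → n = rpm/60 = 36.000000 rev/s
target J* = 0.8583; solve J* = V/(n·D) for n: n = V/(J*·D) = 44.2/(0.8583 × 0.919) = 56.036067 rev/s
rpm = 60·n = 3362.164017

rpm = 3362.16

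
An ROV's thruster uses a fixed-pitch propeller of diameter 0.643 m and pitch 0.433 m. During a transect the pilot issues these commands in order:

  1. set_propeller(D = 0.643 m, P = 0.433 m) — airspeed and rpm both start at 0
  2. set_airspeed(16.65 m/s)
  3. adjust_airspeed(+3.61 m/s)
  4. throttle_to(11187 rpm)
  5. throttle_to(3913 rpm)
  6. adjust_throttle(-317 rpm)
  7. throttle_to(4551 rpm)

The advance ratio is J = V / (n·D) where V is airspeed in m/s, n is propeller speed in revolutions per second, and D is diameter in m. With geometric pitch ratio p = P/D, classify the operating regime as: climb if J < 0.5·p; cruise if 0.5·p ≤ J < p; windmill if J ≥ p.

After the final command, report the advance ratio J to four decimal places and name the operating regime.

J = 0.4154, regime = cruise

set_propeller: D = 0.643 m, P = 0.433 m (p = P/D = 0.673406); state ← (V=0, rpm=0)
set_airspeed(16.65): V ← 16.65 m/s
adjust_airspeed(+3.61): V ← 16.65 +3.61 = 20.26 m/s
throttle_to(11187): rpm ← 11187
throttle_to(3913): rpm ← 3913
adjust_throttle(-317): rpm ← 3913 -317 = 3596
throttle_to(4551): rpm ← 4551
final state: V = 20.26 m/s, rpm = 4551 → n = rpm/60 = 75.850000 rev/s
J = V / (n·D) = 20.26 / (75.850000 × 0.643) = 0.415406
regime bands: climb J<0.3367 | cruise [0.3367, 0.6734) | windmill J≥0.6734
J = 0.4154 → cruise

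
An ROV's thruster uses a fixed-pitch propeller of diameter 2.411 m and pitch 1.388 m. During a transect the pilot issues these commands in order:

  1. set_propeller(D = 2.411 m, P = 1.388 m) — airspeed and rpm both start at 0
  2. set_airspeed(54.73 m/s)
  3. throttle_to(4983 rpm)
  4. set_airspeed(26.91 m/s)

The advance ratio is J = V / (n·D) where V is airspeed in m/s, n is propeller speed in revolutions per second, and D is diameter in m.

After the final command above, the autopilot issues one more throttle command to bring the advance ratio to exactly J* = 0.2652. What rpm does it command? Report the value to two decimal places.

rpm = 2525.19

set_propeller: D = 2.411 m, P = 1.388 m (p = P/D = 0.575695); state ← (V=0, rpm=0)
set_airspeed(54.73): V ← 54.73 m/s
throttle_to(4983): rpm ← 4983
set_airspeed(26.91): V ← 26.91 m/s
final state: V = 26.91 m/s, rpm = 4983 → n = rpm/60 = 83.050000 rev/s
target J* = 0.2652; solve J* = V/(n·D) for n: n = V/(J*·D) = 26.91/(0.2652 × 2.411) = 42.086515 rev/s
rpm = 60·n = 2525.190914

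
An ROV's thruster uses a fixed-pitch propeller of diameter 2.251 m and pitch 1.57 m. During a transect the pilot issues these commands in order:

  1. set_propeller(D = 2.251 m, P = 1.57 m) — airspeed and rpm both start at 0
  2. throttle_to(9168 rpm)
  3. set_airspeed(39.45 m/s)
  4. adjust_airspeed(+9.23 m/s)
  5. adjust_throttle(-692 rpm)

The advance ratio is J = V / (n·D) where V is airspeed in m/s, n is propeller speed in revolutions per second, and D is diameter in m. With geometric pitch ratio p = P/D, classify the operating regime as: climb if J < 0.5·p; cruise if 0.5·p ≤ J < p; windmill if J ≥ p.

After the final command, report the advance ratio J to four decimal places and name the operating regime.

set_propeller: D = 2.251 m, P = 1.57 m (p = P/D = 0.697468); state ← (V=0, rpm=0)
throttle_to(9168): rpm ← 9168
set_airspeed(39.45): V ← 39.45 m/s
adjust_airspeed(+9.23): V ← 39.45 +9.23 = 48.68 m/s
adjust_throttle(-692): rpm ← 9168 -692 = 8476
final state: V = 48.68 m/s, rpm = 8476 → n = rpm/60 = 141.266667 rev/s
J = V / (n·D) = 48.68 / (141.266667 × 2.251) = 0.153086
regime bands: climb J<0.3487 | cruise [0.3487, 0.6975) | windmill J≥0.6975
J = 0.1531 → climb

J = 0.1531, regime = climb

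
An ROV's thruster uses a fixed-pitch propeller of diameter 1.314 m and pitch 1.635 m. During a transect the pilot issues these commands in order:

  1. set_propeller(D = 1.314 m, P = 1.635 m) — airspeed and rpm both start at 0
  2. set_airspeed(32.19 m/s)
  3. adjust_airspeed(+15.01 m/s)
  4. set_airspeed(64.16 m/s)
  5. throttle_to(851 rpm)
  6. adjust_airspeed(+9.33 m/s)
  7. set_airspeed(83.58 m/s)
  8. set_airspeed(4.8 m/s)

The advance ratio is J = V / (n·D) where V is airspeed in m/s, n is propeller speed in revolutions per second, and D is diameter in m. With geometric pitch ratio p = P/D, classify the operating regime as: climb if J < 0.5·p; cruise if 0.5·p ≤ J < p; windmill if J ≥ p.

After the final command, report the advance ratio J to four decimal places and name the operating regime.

J = 0.2576, regime = climb

set_propeller: D = 1.314 m, P = 1.635 m (p = P/D = 1.244292); state ← (V=0, rpm=0)
set_airspeed(32.19): V ← 32.19 m/s
adjust_airspeed(+15.01): V ← 32.19 +15.01 = 47.2 m/s
set_airspeed(64.16): V ← 64.16 m/s
throttle_to(851): rpm ← 851
adjust_airspeed(+9.33): V ← 64.16 +9.33 = 73.49 m/s
set_airspeed(83.58): V ← 83.58 m/s
set_airspeed(4.8): V ← 4.8 m/s
final state: V = 4.8 m/s, rpm = 851 → n = rpm/60 = 14.183333 rev/s
J = V / (n·D) = 4.8 / (14.183333 × 1.314) = 0.257554
regime bands: climb J<0.6221 | cruise [0.6221, 1.2443) | windmill J≥1.2443
J = 0.2576 → climb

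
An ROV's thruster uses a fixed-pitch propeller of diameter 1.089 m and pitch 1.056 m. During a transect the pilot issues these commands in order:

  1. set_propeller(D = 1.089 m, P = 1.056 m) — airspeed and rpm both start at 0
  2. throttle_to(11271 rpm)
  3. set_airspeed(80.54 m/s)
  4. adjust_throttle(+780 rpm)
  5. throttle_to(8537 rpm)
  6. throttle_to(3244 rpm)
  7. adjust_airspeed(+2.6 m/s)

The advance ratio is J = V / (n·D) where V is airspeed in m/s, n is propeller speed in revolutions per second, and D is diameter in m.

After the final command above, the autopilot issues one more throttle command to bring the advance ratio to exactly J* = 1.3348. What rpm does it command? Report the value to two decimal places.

set_propeller: D = 1.089 m, P = 1.056 m (p = P/D = 0.969697); state ← (V=0, rpm=0)
throttle_to(11271): rpm ← 11271
set_airspeed(80.54): V ← 80.54 m/s
adjust_throttle(+780): rpm ← 11271 +780 = 12051
throttle_to(8537): rpm ← 8537
throttle_to(3244): rpm ← 3244
adjust_airspeed(+2.6): V ← 80.54 +2.6 = 83.14 m/s
final state: V = 83.14 m/s, rpm = 3244 → n = rpm/60 = 54.066667 rev/s
target J* = 1.3348; solve J* = V/(n·D) for n: n = V/(J*·D) = 83.14/(1.3348 × 1.089) = 57.196038 rev/s
rpm = 60·n = 3431.762252

rpm = 3431.76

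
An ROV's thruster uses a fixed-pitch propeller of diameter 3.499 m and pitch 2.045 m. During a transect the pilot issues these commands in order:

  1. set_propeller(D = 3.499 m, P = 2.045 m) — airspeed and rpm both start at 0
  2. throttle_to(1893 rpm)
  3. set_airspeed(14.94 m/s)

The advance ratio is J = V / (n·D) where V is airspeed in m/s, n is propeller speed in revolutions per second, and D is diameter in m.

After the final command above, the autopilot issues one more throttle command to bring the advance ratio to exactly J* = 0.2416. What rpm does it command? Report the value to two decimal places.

set_propeller: D = 3.499 m, P = 2.045 m (p = P/D = 0.584453); state ← (V=0, rpm=0)
throttle_to(1893): rpm ← 1893
set_airspeed(14.94): V ← 14.94 m/s
final state: V = 14.94 m/s, rpm = 1893 → n = rpm/60 = 31.550000 rev/s
target J* = 0.2416; solve J* = V/(n·D) for n: n = V/(J*·D) = 14.94/(0.2416 × 3.499) = 17.672978 rev/s
rpm = 60·n = 1060.378651

rpm = 1060.38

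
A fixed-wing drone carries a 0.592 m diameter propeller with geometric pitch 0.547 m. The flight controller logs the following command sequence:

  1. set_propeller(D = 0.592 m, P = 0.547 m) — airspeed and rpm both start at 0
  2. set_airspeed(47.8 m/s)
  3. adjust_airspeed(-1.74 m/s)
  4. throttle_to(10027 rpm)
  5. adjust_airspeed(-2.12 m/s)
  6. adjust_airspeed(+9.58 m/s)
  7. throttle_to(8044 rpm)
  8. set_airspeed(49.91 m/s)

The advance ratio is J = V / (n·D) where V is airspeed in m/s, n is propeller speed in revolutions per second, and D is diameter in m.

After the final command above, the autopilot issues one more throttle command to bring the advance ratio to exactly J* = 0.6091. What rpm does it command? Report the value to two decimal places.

set_propeller: D = 0.592 m, P = 0.547 m (p = P/D = 0.923986); state ← (V=0, rpm=0)
set_airspeed(47.8): V ← 47.8 m/s
adjust_airspeed(-1.74): V ← 47.8 -1.74 = 46.06 m/s
throttle_to(10027): rpm ← 10027
adjust_airspeed(-2.12): V ← 46.06 -2.12 = 43.94 m/s
adjust_airspeed(+9.58): V ← 43.94 +9.58 = 53.52 m/s
throttle_to(8044): rpm ← 8044
set_airspeed(49.91): V ← 49.91 m/s
final state: V = 49.91 m/s, rpm = 8044 → n = rpm/60 = 134.066667 rev/s
target J* = 0.6091; solve J* = V/(n·D) for n: n = V/(J*·D) = 49.91/(0.6091 × 0.592) = 138.413122 rev/s
rpm = 60·n = 8304.787302

rpm = 8304.79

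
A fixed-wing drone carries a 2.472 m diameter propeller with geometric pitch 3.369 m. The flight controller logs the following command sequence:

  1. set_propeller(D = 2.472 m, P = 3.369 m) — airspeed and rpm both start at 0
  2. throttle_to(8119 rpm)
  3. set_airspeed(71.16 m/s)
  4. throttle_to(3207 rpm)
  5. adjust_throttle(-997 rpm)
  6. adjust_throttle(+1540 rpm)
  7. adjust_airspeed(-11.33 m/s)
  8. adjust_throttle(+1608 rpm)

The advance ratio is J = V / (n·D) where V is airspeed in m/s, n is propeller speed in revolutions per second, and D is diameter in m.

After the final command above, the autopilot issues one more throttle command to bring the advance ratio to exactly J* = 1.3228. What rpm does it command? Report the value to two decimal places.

rpm = 1097.81

set_propeller: D = 2.472 m, P = 3.369 m (p = P/D = 1.362864); state ← (V=0, rpm=0)
throttle_to(8119): rpm ← 8119
set_airspeed(71.16): V ← 71.16 m/s
throttle_to(3207): rpm ← 3207
adjust_throttle(-997): rpm ← 3207 -997 = 2210
adjust_throttle(+1540): rpm ← 2210 +1540 = 3750
adjust_airspeed(-11.33): V ← 71.16 -11.33 = 59.83 m/s
adjust_throttle(+1608): rpm ← 3750 +1608 = 5358
final state: V = 59.83 m/s, rpm = 5358 → n = rpm/60 = 89.300000 rev/s
target J* = 1.3228; solve J* = V/(n·D) for n: n = V/(J*·D) = 59.83/(1.3228 × 2.472) = 18.296851 rev/s
rpm = 60·n = 1097.811057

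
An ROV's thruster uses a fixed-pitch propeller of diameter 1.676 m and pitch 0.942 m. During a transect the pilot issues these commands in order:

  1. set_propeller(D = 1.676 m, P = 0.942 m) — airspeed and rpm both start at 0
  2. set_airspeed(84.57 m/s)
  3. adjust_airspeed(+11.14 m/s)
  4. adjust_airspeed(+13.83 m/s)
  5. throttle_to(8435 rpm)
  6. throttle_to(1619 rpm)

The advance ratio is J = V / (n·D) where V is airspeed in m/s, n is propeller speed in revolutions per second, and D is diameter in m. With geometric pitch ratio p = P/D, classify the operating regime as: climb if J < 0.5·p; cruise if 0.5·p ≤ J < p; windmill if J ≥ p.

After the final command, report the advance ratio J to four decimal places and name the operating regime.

J = 2.4222, regime = windmill

set_propeller: D = 1.676 m, P = 0.942 m (p = P/D = 0.562053); state ← (V=0, rpm=0)
set_airspeed(84.57): V ← 84.57 m/s
adjust_airspeed(+11.14): V ← 84.57 +11.14 = 95.71 m/s
adjust_airspeed(+13.83): V ← 95.71 +13.83 = 109.54 m/s
throttle_to(8435): rpm ← 8435
throttle_to(1619): rpm ← 1619
final state: V = 109.54 m/s, rpm = 1619 → n = rpm/60 = 26.983333 rev/s
J = V / (n·D) = 109.54 / (26.983333 × 1.676) = 2.422162
regime bands: climb J<0.2810 | cruise [0.2810, 0.5621) | windmill J≥0.5621
J = 2.4222 → windmill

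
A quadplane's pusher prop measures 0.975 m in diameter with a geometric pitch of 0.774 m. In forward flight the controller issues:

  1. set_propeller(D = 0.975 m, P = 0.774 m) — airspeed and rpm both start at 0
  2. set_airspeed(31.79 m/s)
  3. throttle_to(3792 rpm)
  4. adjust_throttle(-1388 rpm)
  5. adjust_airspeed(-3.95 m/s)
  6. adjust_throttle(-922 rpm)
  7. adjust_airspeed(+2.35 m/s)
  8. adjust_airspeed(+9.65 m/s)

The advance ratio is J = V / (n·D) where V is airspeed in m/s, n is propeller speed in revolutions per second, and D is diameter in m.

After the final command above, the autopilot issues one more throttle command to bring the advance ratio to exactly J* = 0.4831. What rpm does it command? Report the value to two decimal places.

set_propeller: D = 0.975 m, P = 0.774 m (p = P/D = 0.793846); state ← (V=0, rpm=0)
set_airspeed(31.79): V ← 31.79 m/s
throttle_to(3792): rpm ← 3792
adjust_throttle(-1388): rpm ← 3792 -1388 = 2404
adjust_airspeed(-3.95): V ← 31.79 -3.95 = 27.84 m/s
adjust_throttle(-922): rpm ← 2404 -922 = 1482
adjust_airspeed(+2.35): V ← 27.84 +2.35 = 30.19 m/s
adjust_airspeed(+9.65): V ← 30.19 +9.65 = 39.84 m/s
final state: V = 39.84 m/s, rpm = 1482 → n = rpm/60 = 24.700000 rev/s
target J* = 0.4831; solve J* = V/(n·D) for n: n = V/(J*·D) = 39.84/(0.4831 × 0.975) = 84.581947 rev/s
rpm = 60·n = 5074.916803

rpm = 5074.92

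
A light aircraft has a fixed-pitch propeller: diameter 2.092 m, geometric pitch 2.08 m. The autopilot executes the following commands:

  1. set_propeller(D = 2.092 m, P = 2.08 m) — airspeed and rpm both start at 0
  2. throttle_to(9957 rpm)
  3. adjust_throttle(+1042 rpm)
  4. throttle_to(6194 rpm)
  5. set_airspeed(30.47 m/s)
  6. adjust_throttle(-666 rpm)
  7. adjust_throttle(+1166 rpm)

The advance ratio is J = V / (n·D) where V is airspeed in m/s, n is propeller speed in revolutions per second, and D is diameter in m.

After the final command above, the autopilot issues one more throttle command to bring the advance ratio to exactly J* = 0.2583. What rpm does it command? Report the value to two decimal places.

set_propeller: D = 2.092 m, P = 2.08 m (p = P/D = 0.994264); state ← (V=0, rpm=0)
throttle_to(9957): rpm ← 9957
adjust_throttle(+1042): rpm ← 9957 +1042 = 10999
throttle_to(6194): rpm ← 6194
set_airspeed(30.47): V ← 30.47 m/s
adjust_throttle(-666): rpm ← 6194 -666 = 5528
adjust_throttle(+1166): rpm ← 5528 +1166 = 6694
final state: V = 30.47 m/s, rpm = 6694 → n = rpm/60 = 111.566667 rev/s
target J* = 0.2583; solve J* = V/(n·D) for n: n = V/(J*·D) = 30.47/(0.2583 × 2.092) = 56.387958 rev/s
rpm = 60·n = 3383.277482

rpm = 3383.28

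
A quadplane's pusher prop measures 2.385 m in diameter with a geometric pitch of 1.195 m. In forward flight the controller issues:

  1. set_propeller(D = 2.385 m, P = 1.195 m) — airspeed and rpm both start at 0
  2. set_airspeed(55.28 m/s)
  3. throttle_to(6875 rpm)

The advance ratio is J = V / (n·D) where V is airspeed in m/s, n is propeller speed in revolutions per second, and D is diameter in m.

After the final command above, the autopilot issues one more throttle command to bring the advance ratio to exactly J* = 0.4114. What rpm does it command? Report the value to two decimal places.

set_propeller: D = 2.385 m, P = 1.195 m (p = P/D = 0.501048); state ← (V=0, rpm=0)
set_airspeed(55.28): V ← 55.28 m/s
throttle_to(6875): rpm ← 6875
final state: V = 55.28 m/s, rpm = 6875 → n = rpm/60 = 114.583333 rev/s
target J* = 0.4114; solve J* = V/(n·D) for n: n = V/(J*·D) = 55.28/(0.4114 × 2.385) = 56.339808 rev/s
rpm = 60·n = 3380.388488

rpm = 3380.39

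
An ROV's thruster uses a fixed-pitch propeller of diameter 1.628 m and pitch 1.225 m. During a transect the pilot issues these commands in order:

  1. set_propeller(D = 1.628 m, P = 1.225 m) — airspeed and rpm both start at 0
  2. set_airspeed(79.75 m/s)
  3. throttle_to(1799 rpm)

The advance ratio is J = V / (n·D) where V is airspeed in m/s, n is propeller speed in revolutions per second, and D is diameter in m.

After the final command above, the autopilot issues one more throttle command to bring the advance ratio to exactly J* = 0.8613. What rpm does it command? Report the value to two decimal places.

set_propeller: D = 1.628 m, P = 1.225 m (p = P/D = 0.752457); state ← (V=0, rpm=0)
set_airspeed(79.75): V ← 79.75 m/s
throttle_to(1799): rpm ← 1799
final state: V = 79.75 m/s, rpm = 1799 → n = rpm/60 = 29.983333 rev/s
target J* = 0.8613; solve J* = V/(n·D) for n: n = V/(J*·D) = 79.75/(0.8613 × 1.628) = 56.875057 rev/s
rpm = 60·n = 3412.503413

rpm = 3412.50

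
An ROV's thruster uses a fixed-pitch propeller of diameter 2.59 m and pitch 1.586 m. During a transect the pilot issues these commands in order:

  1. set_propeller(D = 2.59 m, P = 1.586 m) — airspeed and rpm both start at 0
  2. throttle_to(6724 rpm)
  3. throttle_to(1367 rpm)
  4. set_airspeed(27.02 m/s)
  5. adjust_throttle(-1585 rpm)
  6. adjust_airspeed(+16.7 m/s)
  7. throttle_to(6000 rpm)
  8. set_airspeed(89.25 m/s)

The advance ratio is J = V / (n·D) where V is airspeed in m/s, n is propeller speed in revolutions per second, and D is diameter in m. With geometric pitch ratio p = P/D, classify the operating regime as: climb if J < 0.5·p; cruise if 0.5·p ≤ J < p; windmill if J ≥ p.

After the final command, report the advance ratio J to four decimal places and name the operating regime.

J = 0.3446, regime = cruise

set_propeller: D = 2.59 m, P = 1.586 m (p = P/D = 0.612355); state ← (V=0, rpm=0)
throttle_to(6724): rpm ← 6724
throttle_to(1367): rpm ← 1367
set_airspeed(27.02): V ← 27.02 m/s
adjust_throttle(-1585): rpm ← 1367 -1585 = -218
adjust_airspeed(+16.7): V ← 27.02 +16.7 = 43.72 m/s
throttle_to(6000): rpm ← 6000
set_airspeed(89.25): V ← 89.25 m/s
final state: V = 89.25 m/s, rpm = 6000 → n = rpm/60 = 100.000000 rev/s
J = V / (n·D) = 89.25 / (100.000000 × 2.59) = 0.344595
regime bands: climb J<0.3062 | cruise [0.3062, 0.6124) | windmill J≥0.6124
J = 0.3446 → cruise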